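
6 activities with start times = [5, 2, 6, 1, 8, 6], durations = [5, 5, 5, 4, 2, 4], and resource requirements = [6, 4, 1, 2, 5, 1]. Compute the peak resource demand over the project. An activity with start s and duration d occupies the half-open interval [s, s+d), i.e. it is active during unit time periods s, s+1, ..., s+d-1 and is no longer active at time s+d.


Each activity i is active on [start_i, start_i + duration_i).
Compute total resource usage per time slot:
  t=0: active resources = [], total = 0
  t=1: active resources = [2], total = 2
  t=2: active resources = [4, 2], total = 6
  t=3: active resources = [4, 2], total = 6
  t=4: active resources = [4, 2], total = 6
  t=5: active resources = [6, 4], total = 10
  t=6: active resources = [6, 4, 1, 1], total = 12
  t=7: active resources = [6, 1, 1], total = 8
  t=8: active resources = [6, 1, 5, 1], total = 13
  t=9: active resources = [6, 1, 5, 1], total = 13
  t=10: active resources = [1], total = 1
Peak resource demand = 13

13


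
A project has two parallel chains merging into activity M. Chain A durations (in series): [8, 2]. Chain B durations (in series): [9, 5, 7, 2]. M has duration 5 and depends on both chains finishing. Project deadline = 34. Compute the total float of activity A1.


Forward pass: ES(A1) = sum of predecessors on chain A = 0
EF = ES + duration = 0 + 8 = 8
Backward pass: LF(M) = deadline = 34; LS(M) = 34 - 5 = 29
LF(A1) = LS(M) - sum(successors on chain A) = 29 - 2 = 27
LS = LF - duration = 27 - 8 = 19
Total float = LS - ES = 19 - 0 = 19

19


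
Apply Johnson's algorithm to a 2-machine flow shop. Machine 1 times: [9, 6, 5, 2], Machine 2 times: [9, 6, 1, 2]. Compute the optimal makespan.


Apply Johnson's rule:
  Group 1 (a <= b): [(4, 2, 2), (2, 6, 6), (1, 9, 9)]
  Group 2 (a > b): [(3, 5, 1)]
Optimal job order: [4, 2, 1, 3]
Schedule:
  Job 4: M1 done at 2, M2 done at 4
  Job 2: M1 done at 8, M2 done at 14
  Job 1: M1 done at 17, M2 done at 26
  Job 3: M1 done at 22, M2 done at 27
Makespan = 27

27


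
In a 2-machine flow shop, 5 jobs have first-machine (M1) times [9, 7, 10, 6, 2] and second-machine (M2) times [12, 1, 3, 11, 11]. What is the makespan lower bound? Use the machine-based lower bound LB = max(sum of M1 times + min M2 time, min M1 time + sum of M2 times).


LB1 = sum(M1 times) + min(M2 times) = 34 + 1 = 35
LB2 = min(M1 times) + sum(M2 times) = 2 + 38 = 40
Lower bound = max(LB1, LB2) = max(35, 40) = 40

40


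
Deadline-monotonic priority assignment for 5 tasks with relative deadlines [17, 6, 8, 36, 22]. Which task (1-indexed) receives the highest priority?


Sort tasks by relative deadline (ascending):
  Task 2: deadline = 6
  Task 3: deadline = 8
  Task 1: deadline = 17
  Task 5: deadline = 22
  Task 4: deadline = 36
Priority order (highest first): [2, 3, 1, 5, 4]
Highest priority task = 2

2


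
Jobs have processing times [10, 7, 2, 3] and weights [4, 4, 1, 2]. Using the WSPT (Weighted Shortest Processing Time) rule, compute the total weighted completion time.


Compute p/w ratios and sort ascending (WSPT): [(3, 2), (7, 4), (2, 1), (10, 4)]
Compute weighted completion times:
  Job (p=3,w=2): C=3, w*C=2*3=6
  Job (p=7,w=4): C=10, w*C=4*10=40
  Job (p=2,w=1): C=12, w*C=1*12=12
  Job (p=10,w=4): C=22, w*C=4*22=88
Total weighted completion time = 146

146


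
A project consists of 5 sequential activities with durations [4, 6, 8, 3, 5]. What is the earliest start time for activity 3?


Activity 3 starts after activities 1 through 2 complete.
Predecessor durations: [4, 6]
ES = 4 + 6 = 10

10


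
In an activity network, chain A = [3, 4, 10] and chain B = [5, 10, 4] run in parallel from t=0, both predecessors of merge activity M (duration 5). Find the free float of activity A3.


ES(A3) = sum of predecessors on chain A = 7
EF(A3) = ES + duration = 7 + 10 = 17
Successor of A3 is M. ES(M) = max(sum(A), sum(B)) = max(17, 19) = 19
Free float = ES(successor) - EF(current) = 19 - 17 = 2

2


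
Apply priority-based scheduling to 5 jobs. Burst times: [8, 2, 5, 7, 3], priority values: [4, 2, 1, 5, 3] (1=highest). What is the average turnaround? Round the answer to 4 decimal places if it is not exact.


Sort by priority (ascending = highest first):
Order: [(1, 5), (2, 2), (3, 3), (4, 8), (5, 7)]
Completion times:
  Priority 1, burst=5, C=5
  Priority 2, burst=2, C=7
  Priority 3, burst=3, C=10
  Priority 4, burst=8, C=18
  Priority 5, burst=7, C=25
Average turnaround = 65/5 = 13.0

13.0


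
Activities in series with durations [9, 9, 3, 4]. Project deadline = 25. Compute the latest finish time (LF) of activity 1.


LF(activity 1) = deadline - sum of successor durations
Successors: activities 2 through 4 with durations [9, 3, 4]
Sum of successor durations = 16
LF = 25 - 16 = 9

9


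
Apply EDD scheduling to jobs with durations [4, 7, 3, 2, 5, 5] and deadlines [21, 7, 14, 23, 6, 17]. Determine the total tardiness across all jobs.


Sort by due date (EDD order): [(5, 6), (7, 7), (3, 14), (5, 17), (4, 21), (2, 23)]
Compute completion times and tardiness:
  Job 1: p=5, d=6, C=5, tardiness=max(0,5-6)=0
  Job 2: p=7, d=7, C=12, tardiness=max(0,12-7)=5
  Job 3: p=3, d=14, C=15, tardiness=max(0,15-14)=1
  Job 4: p=5, d=17, C=20, tardiness=max(0,20-17)=3
  Job 5: p=4, d=21, C=24, tardiness=max(0,24-21)=3
  Job 6: p=2, d=23, C=26, tardiness=max(0,26-23)=3
Total tardiness = 15

15


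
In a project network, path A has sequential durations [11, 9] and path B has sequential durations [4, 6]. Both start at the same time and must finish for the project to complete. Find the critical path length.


Path A total = 11 + 9 = 20
Path B total = 4 + 6 = 10
Critical path = longest path = max(20, 10) = 20

20


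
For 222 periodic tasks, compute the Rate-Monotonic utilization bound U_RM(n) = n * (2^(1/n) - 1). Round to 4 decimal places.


Compute 2^(1/222) = 1.0031271640
Subtract 1: 1.0031271640 - 1 = 0.0031271640
Multiply by n: 222 * 0.0031271640 = 0.6942304080
Round to 4 dp: 0.6942

0.6942


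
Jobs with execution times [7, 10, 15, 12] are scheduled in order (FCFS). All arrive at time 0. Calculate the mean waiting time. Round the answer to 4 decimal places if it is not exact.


FCFS order (as given): [7, 10, 15, 12]
Waiting times:
  Job 1: wait = 0
  Job 2: wait = 7
  Job 3: wait = 17
  Job 4: wait = 32
Sum of waiting times = 56
Average waiting time = 56/4 = 14.0

14.0


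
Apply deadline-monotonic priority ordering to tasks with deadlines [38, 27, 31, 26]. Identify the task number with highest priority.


Sort tasks by relative deadline (ascending):
  Task 4: deadline = 26
  Task 2: deadline = 27
  Task 3: deadline = 31
  Task 1: deadline = 38
Priority order (highest first): [4, 2, 3, 1]
Highest priority task = 4

4


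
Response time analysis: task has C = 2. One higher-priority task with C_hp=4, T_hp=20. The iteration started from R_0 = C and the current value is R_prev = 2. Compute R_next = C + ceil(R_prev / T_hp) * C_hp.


R_next = C + ceil(R_prev / T_hp) * C_hp
ceil(2 / 20) = ceil(0.1) = 1
Interference = 1 * 4 = 4
R_next = 2 + 4 = 6

6


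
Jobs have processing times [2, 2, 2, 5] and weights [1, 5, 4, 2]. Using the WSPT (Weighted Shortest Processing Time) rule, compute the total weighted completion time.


Compute p/w ratios and sort ascending (WSPT): [(2, 5), (2, 4), (2, 1), (5, 2)]
Compute weighted completion times:
  Job (p=2,w=5): C=2, w*C=5*2=10
  Job (p=2,w=4): C=4, w*C=4*4=16
  Job (p=2,w=1): C=6, w*C=1*6=6
  Job (p=5,w=2): C=11, w*C=2*11=22
Total weighted completion time = 54

54


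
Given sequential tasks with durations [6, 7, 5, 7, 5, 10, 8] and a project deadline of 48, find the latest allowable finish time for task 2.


LF(activity 2) = deadline - sum of successor durations
Successors: activities 3 through 7 with durations [5, 7, 5, 10, 8]
Sum of successor durations = 35
LF = 48 - 35 = 13

13


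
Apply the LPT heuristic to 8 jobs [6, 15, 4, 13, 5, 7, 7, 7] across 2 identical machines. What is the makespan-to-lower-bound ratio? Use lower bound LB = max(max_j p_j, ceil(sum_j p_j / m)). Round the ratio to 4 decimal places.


LPT order: [15, 13, 7, 7, 7, 6, 5, 4]
Machine loads after assignment: [32, 32]
LPT makespan = 32
Lower bound = max(max_job, ceil(total/2)) = max(15, 32) = 32
Ratio = 32 / 32 = 1.0

1.0


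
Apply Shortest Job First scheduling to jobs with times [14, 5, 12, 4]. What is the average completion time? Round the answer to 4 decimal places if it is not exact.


SJF order (ascending): [4, 5, 12, 14]
Completion times:
  Job 1: burst=4, C=4
  Job 2: burst=5, C=9
  Job 3: burst=12, C=21
  Job 4: burst=14, C=35
Average completion = 69/4 = 17.25

17.25


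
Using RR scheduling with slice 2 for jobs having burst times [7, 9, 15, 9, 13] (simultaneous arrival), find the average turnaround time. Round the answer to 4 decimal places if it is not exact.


Time quantum = 2
Execution trace:
  J1 runs 2 units, time = 2
  J2 runs 2 units, time = 4
  J3 runs 2 units, time = 6
  J4 runs 2 units, time = 8
  J5 runs 2 units, time = 10
  J1 runs 2 units, time = 12
  J2 runs 2 units, time = 14
  J3 runs 2 units, time = 16
  J4 runs 2 units, time = 18
  J5 runs 2 units, time = 20
  J1 runs 2 units, time = 22
  J2 runs 2 units, time = 24
  J3 runs 2 units, time = 26
  J4 runs 2 units, time = 28
  J5 runs 2 units, time = 30
  J1 runs 1 units, time = 31
  J2 runs 2 units, time = 33
  J3 runs 2 units, time = 35
  J4 runs 2 units, time = 37
  J5 runs 2 units, time = 39
  J2 runs 1 units, time = 40
  J3 runs 2 units, time = 42
  J4 runs 1 units, time = 43
  J5 runs 2 units, time = 45
  J3 runs 2 units, time = 47
  J5 runs 2 units, time = 49
  J3 runs 2 units, time = 51
  J5 runs 1 units, time = 52
  J3 runs 1 units, time = 53
Finish times: [31, 40, 53, 43, 52]
Average turnaround = 219/5 = 43.8

43.8


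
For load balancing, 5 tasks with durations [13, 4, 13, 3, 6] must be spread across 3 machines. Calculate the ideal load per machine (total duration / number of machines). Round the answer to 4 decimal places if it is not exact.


Total processing time = 13 + 4 + 13 + 3 + 6 = 39
Number of machines = 3
Ideal balanced load = 39 / 3 = 13.0

13.0


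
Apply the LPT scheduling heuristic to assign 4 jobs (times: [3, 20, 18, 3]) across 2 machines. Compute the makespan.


Sort jobs in decreasing order (LPT): [20, 18, 3, 3]
Assign each job to the least loaded machine:
  Machine 1: jobs [20, 3], load = 23
  Machine 2: jobs [18, 3], load = 21
Makespan = max load = 23

23


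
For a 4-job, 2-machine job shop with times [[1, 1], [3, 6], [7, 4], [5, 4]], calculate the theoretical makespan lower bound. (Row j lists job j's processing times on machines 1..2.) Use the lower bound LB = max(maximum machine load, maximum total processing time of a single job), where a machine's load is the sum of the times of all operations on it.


Machine loads:
  Machine 1: 1 + 3 + 7 + 5 = 16
  Machine 2: 1 + 6 + 4 + 4 = 15
Max machine load = 16
Job totals:
  Job 1: 2
  Job 2: 9
  Job 3: 11
  Job 4: 9
Max job total = 11
Lower bound = max(16, 11) = 16

16


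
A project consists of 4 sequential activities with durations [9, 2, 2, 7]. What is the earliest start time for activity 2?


Activity 2 starts after activities 1 through 1 complete.
Predecessor durations: [9]
ES = 9 = 9

9


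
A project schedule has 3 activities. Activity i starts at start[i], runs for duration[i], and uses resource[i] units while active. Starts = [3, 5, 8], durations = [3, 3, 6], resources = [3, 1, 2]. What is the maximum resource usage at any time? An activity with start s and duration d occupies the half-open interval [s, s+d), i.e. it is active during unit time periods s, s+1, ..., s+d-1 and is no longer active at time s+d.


Each activity i is active on [start_i, start_i + duration_i).
Compute total resource usage per time slot:
  t=0: active resources = [], total = 0
  t=1: active resources = [], total = 0
  t=2: active resources = [], total = 0
  t=3: active resources = [3], total = 3
  t=4: active resources = [3], total = 3
  t=5: active resources = [3, 1], total = 4
  t=6: active resources = [1], total = 1
  t=7: active resources = [1], total = 1
  t=8: active resources = [2], total = 2
  t=9: active resources = [2], total = 2
  t=10: active resources = [2], total = 2
  t=11: active resources = [2], total = 2
  t=12: active resources = [2], total = 2
  t=13: active resources = [2], total = 2
Peak resource demand = 4

4


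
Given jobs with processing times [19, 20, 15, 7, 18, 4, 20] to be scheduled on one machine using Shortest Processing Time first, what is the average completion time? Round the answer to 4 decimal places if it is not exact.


Sort jobs by processing time (SPT order): [4, 7, 15, 18, 19, 20, 20]
Compute completion times sequentially:
  Job 1: processing = 4, completes at 4
  Job 2: processing = 7, completes at 11
  Job 3: processing = 15, completes at 26
  Job 4: processing = 18, completes at 44
  Job 5: processing = 19, completes at 63
  Job 6: processing = 20, completes at 83
  Job 7: processing = 20, completes at 103
Sum of completion times = 334
Average completion time = 334/7 = 47.7143

47.7143


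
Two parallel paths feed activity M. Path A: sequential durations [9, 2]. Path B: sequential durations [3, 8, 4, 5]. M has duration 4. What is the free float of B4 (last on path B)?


ES(B4) = sum of predecessors on chain B = 15
EF(B4) = ES + duration = 15 + 5 = 20
Successor of B4 is M. ES(M) = max(sum(A), sum(B)) = max(11, 20) = 20
Free float = ES(successor) - EF(current) = 20 - 20 = 0

0


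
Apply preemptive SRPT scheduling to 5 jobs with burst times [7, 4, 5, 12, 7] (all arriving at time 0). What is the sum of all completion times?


Since all jobs arrive at t=0, SRPT equals SPT ordering.
SPT order: [4, 5, 7, 7, 12]
Completion times:
  Job 1: p=4, C=4
  Job 2: p=5, C=9
  Job 3: p=7, C=16
  Job 4: p=7, C=23
  Job 5: p=12, C=35
Total completion time = 4 + 9 + 16 + 23 + 35 = 87

87


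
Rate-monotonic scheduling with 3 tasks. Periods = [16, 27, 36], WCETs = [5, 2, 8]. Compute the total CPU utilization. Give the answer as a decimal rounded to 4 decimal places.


Compute individual utilizations (exact fractions):
  Task 1: C/T = 5/16 (approx. 0.3125)
  Task 2: C/T = 2/27 (approx. 0.0741)
  Task 3: C/T = 8/36 = 2/9 (approx. 0.2222)
Total utilization U = 5/16 + 2/27 + 2/9 = 263/432
Rounded to 4 decimal places: U = 0.6088
RM (Liu & Layland) bound for 3 tasks = 0.779763; compare with U = 263/432 (approx. 0.608796)
U <= bound, so schedulable by RM sufficient condition.

0.6088


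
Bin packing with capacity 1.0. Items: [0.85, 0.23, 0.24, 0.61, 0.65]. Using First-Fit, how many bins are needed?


Place items sequentially using First-Fit:
  Item 0.85 -> new Bin 1
  Item 0.23 -> new Bin 2
  Item 0.24 -> Bin 2 (now 0.47)
  Item 0.61 -> new Bin 3
  Item 0.65 -> new Bin 4
Total bins used = 4

4


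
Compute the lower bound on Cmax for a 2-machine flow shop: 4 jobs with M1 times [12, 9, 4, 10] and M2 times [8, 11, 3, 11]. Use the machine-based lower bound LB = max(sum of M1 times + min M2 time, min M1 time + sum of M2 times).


LB1 = sum(M1 times) + min(M2 times) = 35 + 3 = 38
LB2 = min(M1 times) + sum(M2 times) = 4 + 33 = 37
Lower bound = max(LB1, LB2) = max(38, 37) = 38

38


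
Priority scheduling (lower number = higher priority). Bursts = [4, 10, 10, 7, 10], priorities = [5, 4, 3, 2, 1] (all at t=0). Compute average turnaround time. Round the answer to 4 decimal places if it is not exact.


Sort by priority (ascending = highest first):
Order: [(1, 10), (2, 7), (3, 10), (4, 10), (5, 4)]
Completion times:
  Priority 1, burst=10, C=10
  Priority 2, burst=7, C=17
  Priority 3, burst=10, C=27
  Priority 4, burst=10, C=37
  Priority 5, burst=4, C=41
Average turnaround = 132/5 = 26.4

26.4


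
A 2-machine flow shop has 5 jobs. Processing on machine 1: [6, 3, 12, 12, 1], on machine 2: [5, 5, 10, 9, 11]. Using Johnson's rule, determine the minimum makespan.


Apply Johnson's rule:
  Group 1 (a <= b): [(5, 1, 11), (2, 3, 5)]
  Group 2 (a > b): [(3, 12, 10), (4, 12, 9), (1, 6, 5)]
Optimal job order: [5, 2, 3, 4, 1]
Schedule:
  Job 5: M1 done at 1, M2 done at 12
  Job 2: M1 done at 4, M2 done at 17
  Job 3: M1 done at 16, M2 done at 27
  Job 4: M1 done at 28, M2 done at 37
  Job 1: M1 done at 34, M2 done at 42
Makespan = 42

42


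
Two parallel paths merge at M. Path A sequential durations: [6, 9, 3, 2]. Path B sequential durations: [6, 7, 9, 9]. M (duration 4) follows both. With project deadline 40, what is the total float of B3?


Forward pass: ES(B3) = sum of predecessors on chain B = 13
EF = ES + duration = 13 + 9 = 22
Backward pass: LF(M) = deadline = 40; LS(M) = 40 - 4 = 36
LF(B3) = LS(M) - sum(successors on chain B) = 36 - 9 = 27
LS = LF - duration = 27 - 9 = 18
Total float = LS - ES = 18 - 13 = 5

5


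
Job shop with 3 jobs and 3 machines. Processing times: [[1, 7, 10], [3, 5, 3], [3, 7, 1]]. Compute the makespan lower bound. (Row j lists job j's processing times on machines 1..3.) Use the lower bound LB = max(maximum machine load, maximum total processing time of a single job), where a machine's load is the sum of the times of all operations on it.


Machine loads:
  Machine 1: 1 + 3 + 3 = 7
  Machine 2: 7 + 5 + 7 = 19
  Machine 3: 10 + 3 + 1 = 14
Max machine load = 19
Job totals:
  Job 1: 18
  Job 2: 11
  Job 3: 11
Max job total = 18
Lower bound = max(19, 18) = 19

19


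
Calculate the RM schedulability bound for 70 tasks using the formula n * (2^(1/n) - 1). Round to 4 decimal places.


Compute 2^(1/70) = 1.0099512906
Subtract 1: 1.0099512906 - 1 = 0.0099512906
Multiply by n: 70 * 0.0099512906 = 0.6965903420
Round to 4 dp: 0.6966

0.6966


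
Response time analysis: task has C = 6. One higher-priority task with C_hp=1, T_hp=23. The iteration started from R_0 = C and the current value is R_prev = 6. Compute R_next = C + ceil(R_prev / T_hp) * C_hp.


R_next = C + ceil(R_prev / T_hp) * C_hp
ceil(6 / 23) = ceil(0.2609) = 1
Interference = 1 * 1 = 1
R_next = 6 + 1 = 7

7


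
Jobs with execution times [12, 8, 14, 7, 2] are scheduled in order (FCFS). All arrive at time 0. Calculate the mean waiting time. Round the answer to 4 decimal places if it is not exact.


FCFS order (as given): [12, 8, 14, 7, 2]
Waiting times:
  Job 1: wait = 0
  Job 2: wait = 12
  Job 3: wait = 20
  Job 4: wait = 34
  Job 5: wait = 41
Sum of waiting times = 107
Average waiting time = 107/5 = 21.4

21.4


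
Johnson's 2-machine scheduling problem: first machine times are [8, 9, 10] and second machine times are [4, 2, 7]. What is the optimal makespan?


Apply Johnson's rule:
  Group 1 (a <= b): []
  Group 2 (a > b): [(3, 10, 7), (1, 8, 4), (2, 9, 2)]
Optimal job order: [3, 1, 2]
Schedule:
  Job 3: M1 done at 10, M2 done at 17
  Job 1: M1 done at 18, M2 done at 22
  Job 2: M1 done at 27, M2 done at 29
Makespan = 29

29


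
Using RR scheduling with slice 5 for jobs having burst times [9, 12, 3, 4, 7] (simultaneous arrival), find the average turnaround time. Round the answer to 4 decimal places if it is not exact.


Time quantum = 5
Execution trace:
  J1 runs 5 units, time = 5
  J2 runs 5 units, time = 10
  J3 runs 3 units, time = 13
  J4 runs 4 units, time = 17
  J5 runs 5 units, time = 22
  J1 runs 4 units, time = 26
  J2 runs 5 units, time = 31
  J5 runs 2 units, time = 33
  J2 runs 2 units, time = 35
Finish times: [26, 35, 13, 17, 33]
Average turnaround = 124/5 = 24.8

24.8


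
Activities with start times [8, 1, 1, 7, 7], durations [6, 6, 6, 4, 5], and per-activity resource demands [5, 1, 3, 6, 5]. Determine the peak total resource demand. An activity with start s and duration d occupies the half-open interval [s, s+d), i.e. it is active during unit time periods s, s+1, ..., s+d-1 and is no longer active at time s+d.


Each activity i is active on [start_i, start_i + duration_i).
Compute total resource usage per time slot:
  t=0: active resources = [], total = 0
  t=1: active resources = [1, 3], total = 4
  t=2: active resources = [1, 3], total = 4
  t=3: active resources = [1, 3], total = 4
  t=4: active resources = [1, 3], total = 4
  t=5: active resources = [1, 3], total = 4
  t=6: active resources = [1, 3], total = 4
  t=7: active resources = [6, 5], total = 11
  t=8: active resources = [5, 6, 5], total = 16
  t=9: active resources = [5, 6, 5], total = 16
  t=10: active resources = [5, 6, 5], total = 16
  t=11: active resources = [5, 5], total = 10
  t=12: active resources = [5], total = 5
  t=13: active resources = [5], total = 5
Peak resource demand = 16

16


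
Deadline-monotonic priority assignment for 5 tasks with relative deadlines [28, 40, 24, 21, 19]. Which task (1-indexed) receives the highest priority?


Sort tasks by relative deadline (ascending):
  Task 5: deadline = 19
  Task 4: deadline = 21
  Task 3: deadline = 24
  Task 1: deadline = 28
  Task 2: deadline = 40
Priority order (highest first): [5, 4, 3, 1, 2]
Highest priority task = 5

5


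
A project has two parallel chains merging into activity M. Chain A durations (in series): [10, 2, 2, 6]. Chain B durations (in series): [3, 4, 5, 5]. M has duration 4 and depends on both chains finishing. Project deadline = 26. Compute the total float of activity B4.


Forward pass: ES(B4) = sum of predecessors on chain B = 12
EF = ES + duration = 12 + 5 = 17
Backward pass: LF(M) = deadline = 26; LS(M) = 26 - 4 = 22
LF(B4) = LS(M) - sum(successors on chain B) = 22 - 0 = 22
LS = LF - duration = 22 - 5 = 17
Total float = LS - ES = 17 - 12 = 5

5


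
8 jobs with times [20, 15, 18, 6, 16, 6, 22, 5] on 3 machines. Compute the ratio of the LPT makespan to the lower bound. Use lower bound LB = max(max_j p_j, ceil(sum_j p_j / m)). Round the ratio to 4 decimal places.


LPT order: [22, 20, 18, 16, 15, 6, 6, 5]
Machine loads after assignment: [39, 35, 34]
LPT makespan = 39
Lower bound = max(max_job, ceil(total/3)) = max(22, 36) = 36
Ratio = 39 / 36 = 1.0833

1.0833


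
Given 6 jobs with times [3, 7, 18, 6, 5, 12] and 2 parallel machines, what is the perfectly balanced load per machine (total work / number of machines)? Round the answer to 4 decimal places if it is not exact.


Total processing time = 3 + 7 + 18 + 6 + 5 + 12 = 51
Number of machines = 2
Ideal balanced load = 51 / 2 = 25.5

25.5


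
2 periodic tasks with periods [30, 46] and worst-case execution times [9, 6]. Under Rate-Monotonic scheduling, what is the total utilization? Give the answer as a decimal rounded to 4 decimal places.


Compute individual utilizations (exact fractions):
  Task 1: C/T = 9/30 = 3/10 (approx. 0.3)
  Task 2: C/T = 6/46 = 3/23 (approx. 0.1304)
Total utilization U = 3/10 + 3/23 = 99/230
Rounded to 4 decimal places: U = 0.4304
RM (Liu & Layland) bound for 2 tasks = 0.828427; compare with U = 99/230 (approx. 0.430435)
U <= bound, so schedulable by RM sufficient condition.

0.4304


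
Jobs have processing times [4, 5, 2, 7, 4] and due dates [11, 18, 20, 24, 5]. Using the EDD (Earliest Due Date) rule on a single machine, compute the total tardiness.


Sort by due date (EDD order): [(4, 5), (4, 11), (5, 18), (2, 20), (7, 24)]
Compute completion times and tardiness:
  Job 1: p=4, d=5, C=4, tardiness=max(0,4-5)=0
  Job 2: p=4, d=11, C=8, tardiness=max(0,8-11)=0
  Job 3: p=5, d=18, C=13, tardiness=max(0,13-18)=0
  Job 4: p=2, d=20, C=15, tardiness=max(0,15-20)=0
  Job 5: p=7, d=24, C=22, tardiness=max(0,22-24)=0
Total tardiness = 0

0


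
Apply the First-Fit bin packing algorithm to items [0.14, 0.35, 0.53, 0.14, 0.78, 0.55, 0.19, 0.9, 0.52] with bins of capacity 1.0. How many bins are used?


Place items sequentially using First-Fit:
  Item 0.14 -> new Bin 1
  Item 0.35 -> Bin 1 (now 0.49)
  Item 0.53 -> new Bin 2
  Item 0.14 -> Bin 1 (now 0.63)
  Item 0.78 -> new Bin 3
  Item 0.55 -> new Bin 4
  Item 0.19 -> Bin 1 (now 0.82)
  Item 0.9 -> new Bin 5
  Item 0.52 -> new Bin 6
Total bins used = 6

6


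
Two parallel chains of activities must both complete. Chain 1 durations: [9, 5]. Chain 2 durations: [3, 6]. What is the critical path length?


Path A total = 9 + 5 = 14
Path B total = 3 + 6 = 9
Critical path = longest path = max(14, 9) = 14

14


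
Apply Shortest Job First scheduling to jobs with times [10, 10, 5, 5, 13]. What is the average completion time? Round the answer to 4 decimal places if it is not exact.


SJF order (ascending): [5, 5, 10, 10, 13]
Completion times:
  Job 1: burst=5, C=5
  Job 2: burst=5, C=10
  Job 3: burst=10, C=20
  Job 4: burst=10, C=30
  Job 5: burst=13, C=43
Average completion = 108/5 = 21.6

21.6


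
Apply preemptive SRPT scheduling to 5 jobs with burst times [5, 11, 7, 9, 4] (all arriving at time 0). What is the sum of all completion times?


Since all jobs arrive at t=0, SRPT equals SPT ordering.
SPT order: [4, 5, 7, 9, 11]
Completion times:
  Job 1: p=4, C=4
  Job 2: p=5, C=9
  Job 3: p=7, C=16
  Job 4: p=9, C=25
  Job 5: p=11, C=36
Total completion time = 4 + 9 + 16 + 25 + 36 = 90

90


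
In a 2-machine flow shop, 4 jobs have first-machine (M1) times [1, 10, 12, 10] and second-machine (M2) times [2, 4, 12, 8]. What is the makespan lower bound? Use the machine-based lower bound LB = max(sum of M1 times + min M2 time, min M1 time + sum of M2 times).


LB1 = sum(M1 times) + min(M2 times) = 33 + 2 = 35
LB2 = min(M1 times) + sum(M2 times) = 1 + 26 = 27
Lower bound = max(LB1, LB2) = max(35, 27) = 35

35


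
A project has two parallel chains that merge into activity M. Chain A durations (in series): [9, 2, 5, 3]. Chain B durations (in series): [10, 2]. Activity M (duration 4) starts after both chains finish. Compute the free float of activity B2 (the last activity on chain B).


ES(B2) = sum of predecessors on chain B = 10
EF(B2) = ES + duration = 10 + 2 = 12
Successor of B2 is M. ES(M) = max(sum(A), sum(B)) = max(19, 12) = 19
Free float = ES(successor) - EF(current) = 19 - 12 = 7

7


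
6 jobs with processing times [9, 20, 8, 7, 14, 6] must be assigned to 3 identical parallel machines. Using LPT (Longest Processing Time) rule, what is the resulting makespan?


Sort jobs in decreasing order (LPT): [20, 14, 9, 8, 7, 6]
Assign each job to the least loaded machine:
  Machine 1: jobs [20], load = 20
  Machine 2: jobs [14, 7], load = 21
  Machine 3: jobs [9, 8, 6], load = 23
Makespan = max load = 23

23


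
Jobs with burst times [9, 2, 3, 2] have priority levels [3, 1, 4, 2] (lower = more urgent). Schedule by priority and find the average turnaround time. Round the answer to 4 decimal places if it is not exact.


Sort by priority (ascending = highest first):
Order: [(1, 2), (2, 2), (3, 9), (4, 3)]
Completion times:
  Priority 1, burst=2, C=2
  Priority 2, burst=2, C=4
  Priority 3, burst=9, C=13
  Priority 4, burst=3, C=16
Average turnaround = 35/4 = 8.75

8.75


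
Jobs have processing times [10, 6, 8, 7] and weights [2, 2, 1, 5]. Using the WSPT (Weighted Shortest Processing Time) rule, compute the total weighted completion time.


Compute p/w ratios and sort ascending (WSPT): [(7, 5), (6, 2), (10, 2), (8, 1)]
Compute weighted completion times:
  Job (p=7,w=5): C=7, w*C=5*7=35
  Job (p=6,w=2): C=13, w*C=2*13=26
  Job (p=10,w=2): C=23, w*C=2*23=46
  Job (p=8,w=1): C=31, w*C=1*31=31
Total weighted completion time = 138

138


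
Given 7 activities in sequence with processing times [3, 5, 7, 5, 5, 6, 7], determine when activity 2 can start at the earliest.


Activity 2 starts after activities 1 through 1 complete.
Predecessor durations: [3]
ES = 3 = 3

3


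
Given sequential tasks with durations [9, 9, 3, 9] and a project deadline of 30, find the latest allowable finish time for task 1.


LF(activity 1) = deadline - sum of successor durations
Successors: activities 2 through 4 with durations [9, 3, 9]
Sum of successor durations = 21
LF = 30 - 21 = 9

9


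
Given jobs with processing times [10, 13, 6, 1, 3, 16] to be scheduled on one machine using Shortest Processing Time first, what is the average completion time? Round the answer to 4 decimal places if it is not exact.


Sort jobs by processing time (SPT order): [1, 3, 6, 10, 13, 16]
Compute completion times sequentially:
  Job 1: processing = 1, completes at 1
  Job 2: processing = 3, completes at 4
  Job 3: processing = 6, completes at 10
  Job 4: processing = 10, completes at 20
  Job 5: processing = 13, completes at 33
  Job 6: processing = 16, completes at 49
Sum of completion times = 117
Average completion time = 117/6 = 19.5

19.5


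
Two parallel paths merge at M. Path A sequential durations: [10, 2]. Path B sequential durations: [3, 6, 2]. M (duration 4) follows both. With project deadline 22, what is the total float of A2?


Forward pass: ES(A2) = sum of predecessors on chain A = 10
EF = ES + duration = 10 + 2 = 12
Backward pass: LF(M) = deadline = 22; LS(M) = 22 - 4 = 18
LF(A2) = LS(M) - sum(successors on chain A) = 18 - 0 = 18
LS = LF - duration = 18 - 2 = 16
Total float = LS - ES = 16 - 10 = 6

6


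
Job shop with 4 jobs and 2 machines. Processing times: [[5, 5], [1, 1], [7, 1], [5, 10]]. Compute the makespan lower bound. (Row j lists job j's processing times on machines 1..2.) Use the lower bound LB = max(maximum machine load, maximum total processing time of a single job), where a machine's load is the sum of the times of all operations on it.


Machine loads:
  Machine 1: 5 + 1 + 7 + 5 = 18
  Machine 2: 5 + 1 + 1 + 10 = 17
Max machine load = 18
Job totals:
  Job 1: 10
  Job 2: 2
  Job 3: 8
  Job 4: 15
Max job total = 15
Lower bound = max(18, 15) = 18

18


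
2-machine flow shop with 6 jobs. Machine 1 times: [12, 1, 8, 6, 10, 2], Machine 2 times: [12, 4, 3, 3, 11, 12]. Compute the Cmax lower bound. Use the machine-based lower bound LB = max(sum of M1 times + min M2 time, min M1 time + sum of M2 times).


LB1 = sum(M1 times) + min(M2 times) = 39 + 3 = 42
LB2 = min(M1 times) + sum(M2 times) = 1 + 45 = 46
Lower bound = max(LB1, LB2) = max(42, 46) = 46

46


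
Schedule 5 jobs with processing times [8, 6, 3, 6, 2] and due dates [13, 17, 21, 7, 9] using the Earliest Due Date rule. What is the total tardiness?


Sort by due date (EDD order): [(6, 7), (2, 9), (8, 13), (6, 17), (3, 21)]
Compute completion times and tardiness:
  Job 1: p=6, d=7, C=6, tardiness=max(0,6-7)=0
  Job 2: p=2, d=9, C=8, tardiness=max(0,8-9)=0
  Job 3: p=8, d=13, C=16, tardiness=max(0,16-13)=3
  Job 4: p=6, d=17, C=22, tardiness=max(0,22-17)=5
  Job 5: p=3, d=21, C=25, tardiness=max(0,25-21)=4
Total tardiness = 12

12


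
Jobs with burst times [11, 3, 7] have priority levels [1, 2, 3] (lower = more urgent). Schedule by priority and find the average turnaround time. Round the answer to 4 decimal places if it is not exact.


Sort by priority (ascending = highest first):
Order: [(1, 11), (2, 3), (3, 7)]
Completion times:
  Priority 1, burst=11, C=11
  Priority 2, burst=3, C=14
  Priority 3, burst=7, C=21
Average turnaround = 46/3 = 15.3333

15.3333


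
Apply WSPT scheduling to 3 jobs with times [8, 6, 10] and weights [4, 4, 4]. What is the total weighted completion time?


Compute p/w ratios and sort ascending (WSPT): [(6, 4), (8, 4), (10, 4)]
Compute weighted completion times:
  Job (p=6,w=4): C=6, w*C=4*6=24
  Job (p=8,w=4): C=14, w*C=4*14=56
  Job (p=10,w=4): C=24, w*C=4*24=96
Total weighted completion time = 176

176


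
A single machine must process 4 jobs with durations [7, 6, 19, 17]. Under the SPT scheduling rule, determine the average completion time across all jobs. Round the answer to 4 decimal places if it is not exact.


Sort jobs by processing time (SPT order): [6, 7, 17, 19]
Compute completion times sequentially:
  Job 1: processing = 6, completes at 6
  Job 2: processing = 7, completes at 13
  Job 3: processing = 17, completes at 30
  Job 4: processing = 19, completes at 49
Sum of completion times = 98
Average completion time = 98/4 = 24.5

24.5


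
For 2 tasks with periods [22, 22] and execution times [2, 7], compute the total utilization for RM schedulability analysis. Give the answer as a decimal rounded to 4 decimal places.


Compute individual utilizations (exact fractions):
  Task 1: C/T = 2/22 = 1/11 (approx. 0.0909)
  Task 2: C/T = 7/22 (approx. 0.3182)
Total utilization U = 1/11 + 7/22 = 9/22
Rounded to 4 decimal places: U = 0.4091
RM (Liu & Layland) bound for 2 tasks = 0.828427; compare with U = 9/22 (approx. 0.409091)
U <= bound, so schedulable by RM sufficient condition.

0.4091


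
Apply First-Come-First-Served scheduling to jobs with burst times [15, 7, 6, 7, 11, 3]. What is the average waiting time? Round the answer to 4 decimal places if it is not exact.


FCFS order (as given): [15, 7, 6, 7, 11, 3]
Waiting times:
  Job 1: wait = 0
  Job 2: wait = 15
  Job 3: wait = 22
  Job 4: wait = 28
  Job 5: wait = 35
  Job 6: wait = 46
Sum of waiting times = 146
Average waiting time = 146/6 = 24.3333

24.3333


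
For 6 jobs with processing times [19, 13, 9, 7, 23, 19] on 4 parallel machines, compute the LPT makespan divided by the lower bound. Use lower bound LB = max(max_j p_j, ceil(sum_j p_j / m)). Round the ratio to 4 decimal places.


LPT order: [23, 19, 19, 13, 9, 7]
Machine loads after assignment: [23, 26, 19, 22]
LPT makespan = 26
Lower bound = max(max_job, ceil(total/4)) = max(23, 23) = 23
Ratio = 26 / 23 = 1.1304

1.1304


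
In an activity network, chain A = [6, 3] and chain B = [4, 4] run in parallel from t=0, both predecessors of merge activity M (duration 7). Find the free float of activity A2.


ES(A2) = sum of predecessors on chain A = 6
EF(A2) = ES + duration = 6 + 3 = 9
Successor of A2 is M. ES(M) = max(sum(A), sum(B)) = max(9, 8) = 9
Free float = ES(successor) - EF(current) = 9 - 9 = 0

0


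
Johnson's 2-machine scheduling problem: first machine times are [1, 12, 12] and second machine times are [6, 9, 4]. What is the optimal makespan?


Apply Johnson's rule:
  Group 1 (a <= b): [(1, 1, 6)]
  Group 2 (a > b): [(2, 12, 9), (3, 12, 4)]
Optimal job order: [1, 2, 3]
Schedule:
  Job 1: M1 done at 1, M2 done at 7
  Job 2: M1 done at 13, M2 done at 22
  Job 3: M1 done at 25, M2 done at 29
Makespan = 29

29


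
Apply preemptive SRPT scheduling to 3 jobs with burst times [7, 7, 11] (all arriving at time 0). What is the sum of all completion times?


Since all jobs arrive at t=0, SRPT equals SPT ordering.
SPT order: [7, 7, 11]
Completion times:
  Job 1: p=7, C=7
  Job 2: p=7, C=14
  Job 3: p=11, C=25
Total completion time = 7 + 14 + 25 = 46

46


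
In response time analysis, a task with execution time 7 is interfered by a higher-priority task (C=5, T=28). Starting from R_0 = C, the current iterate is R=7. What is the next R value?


R_next = C + ceil(R_prev / T_hp) * C_hp
ceil(7 / 28) = ceil(0.25) = 1
Interference = 1 * 5 = 5
R_next = 7 + 5 = 12

12


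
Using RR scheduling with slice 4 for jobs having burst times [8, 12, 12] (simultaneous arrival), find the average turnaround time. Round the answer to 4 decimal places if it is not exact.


Time quantum = 4
Execution trace:
  J1 runs 4 units, time = 4
  J2 runs 4 units, time = 8
  J3 runs 4 units, time = 12
  J1 runs 4 units, time = 16
  J2 runs 4 units, time = 20
  J3 runs 4 units, time = 24
  J2 runs 4 units, time = 28
  J3 runs 4 units, time = 32
Finish times: [16, 28, 32]
Average turnaround = 76/3 = 25.3333

25.3333


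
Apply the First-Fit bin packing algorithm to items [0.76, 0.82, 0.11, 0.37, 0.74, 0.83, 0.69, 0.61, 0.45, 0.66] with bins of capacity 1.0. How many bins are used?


Place items sequentially using First-Fit:
  Item 0.76 -> new Bin 1
  Item 0.82 -> new Bin 2
  Item 0.11 -> Bin 1 (now 0.87)
  Item 0.37 -> new Bin 3
  Item 0.74 -> new Bin 4
  Item 0.83 -> new Bin 5
  Item 0.69 -> new Bin 6
  Item 0.61 -> Bin 3 (now 0.98)
  Item 0.45 -> new Bin 7
  Item 0.66 -> new Bin 8
Total bins used = 8

8


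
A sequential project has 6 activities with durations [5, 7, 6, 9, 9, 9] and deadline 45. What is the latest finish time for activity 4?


LF(activity 4) = deadline - sum of successor durations
Successors: activities 5 through 6 with durations [9, 9]
Sum of successor durations = 18
LF = 45 - 18 = 27

27


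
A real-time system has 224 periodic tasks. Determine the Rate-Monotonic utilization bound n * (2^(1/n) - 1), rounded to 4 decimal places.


Compute 2^(1/224) = 1.0030991997
Subtract 1: 1.0030991997 - 1 = 0.0030991997
Multiply by n: 224 * 0.0030991997 = 0.6942207328
Round to 4 dp: 0.6942

0.6942


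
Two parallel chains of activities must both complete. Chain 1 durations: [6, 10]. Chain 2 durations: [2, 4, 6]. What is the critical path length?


Path A total = 6 + 10 = 16
Path B total = 2 + 4 + 6 = 12
Critical path = longest path = max(16, 12) = 16

16


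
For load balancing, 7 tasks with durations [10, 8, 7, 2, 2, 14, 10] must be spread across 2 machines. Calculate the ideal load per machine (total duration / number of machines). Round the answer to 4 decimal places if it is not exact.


Total processing time = 10 + 8 + 7 + 2 + 2 + 14 + 10 = 53
Number of machines = 2
Ideal balanced load = 53 / 2 = 26.5

26.5


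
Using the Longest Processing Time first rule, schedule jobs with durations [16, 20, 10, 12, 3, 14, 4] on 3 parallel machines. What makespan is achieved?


Sort jobs in decreasing order (LPT): [20, 16, 14, 12, 10, 4, 3]
Assign each job to the least loaded machine:
  Machine 1: jobs [20, 4, 3], load = 27
  Machine 2: jobs [16, 10], load = 26
  Machine 3: jobs [14, 12], load = 26
Makespan = max load = 27

27


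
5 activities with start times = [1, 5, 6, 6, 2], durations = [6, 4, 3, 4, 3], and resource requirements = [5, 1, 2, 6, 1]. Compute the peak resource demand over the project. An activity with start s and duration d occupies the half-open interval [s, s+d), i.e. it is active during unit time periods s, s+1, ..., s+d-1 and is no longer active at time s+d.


Each activity i is active on [start_i, start_i + duration_i).
Compute total resource usage per time slot:
  t=0: active resources = [], total = 0
  t=1: active resources = [5], total = 5
  t=2: active resources = [5, 1], total = 6
  t=3: active resources = [5, 1], total = 6
  t=4: active resources = [5, 1], total = 6
  t=5: active resources = [5, 1], total = 6
  t=6: active resources = [5, 1, 2, 6], total = 14
  t=7: active resources = [1, 2, 6], total = 9
  t=8: active resources = [1, 2, 6], total = 9
  t=9: active resources = [6], total = 6
Peak resource demand = 14

14


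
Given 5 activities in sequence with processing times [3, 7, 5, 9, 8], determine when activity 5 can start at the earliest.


Activity 5 starts after activities 1 through 4 complete.
Predecessor durations: [3, 7, 5, 9]
ES = 3 + 7 + 5 + 9 = 24

24


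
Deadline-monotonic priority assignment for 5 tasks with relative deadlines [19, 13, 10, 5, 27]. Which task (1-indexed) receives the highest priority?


Sort tasks by relative deadline (ascending):
  Task 4: deadline = 5
  Task 3: deadline = 10
  Task 2: deadline = 13
  Task 1: deadline = 19
  Task 5: deadline = 27
Priority order (highest first): [4, 3, 2, 1, 5]
Highest priority task = 4

4


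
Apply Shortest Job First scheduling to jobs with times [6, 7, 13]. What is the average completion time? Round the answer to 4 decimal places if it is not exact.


SJF order (ascending): [6, 7, 13]
Completion times:
  Job 1: burst=6, C=6
  Job 2: burst=7, C=13
  Job 3: burst=13, C=26
Average completion = 45/3 = 15.0

15.0


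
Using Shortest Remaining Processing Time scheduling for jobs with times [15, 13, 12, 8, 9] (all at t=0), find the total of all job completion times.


Since all jobs arrive at t=0, SRPT equals SPT ordering.
SPT order: [8, 9, 12, 13, 15]
Completion times:
  Job 1: p=8, C=8
  Job 2: p=9, C=17
  Job 3: p=12, C=29
  Job 4: p=13, C=42
  Job 5: p=15, C=57
Total completion time = 8 + 17 + 29 + 42 + 57 = 153

153


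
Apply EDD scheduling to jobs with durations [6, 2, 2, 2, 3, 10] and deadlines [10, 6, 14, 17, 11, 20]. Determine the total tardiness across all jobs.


Sort by due date (EDD order): [(2, 6), (6, 10), (3, 11), (2, 14), (2, 17), (10, 20)]
Compute completion times and tardiness:
  Job 1: p=2, d=6, C=2, tardiness=max(0,2-6)=0
  Job 2: p=6, d=10, C=8, tardiness=max(0,8-10)=0
  Job 3: p=3, d=11, C=11, tardiness=max(0,11-11)=0
  Job 4: p=2, d=14, C=13, tardiness=max(0,13-14)=0
  Job 5: p=2, d=17, C=15, tardiness=max(0,15-17)=0
  Job 6: p=10, d=20, C=25, tardiness=max(0,25-20)=5
Total tardiness = 5

5
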